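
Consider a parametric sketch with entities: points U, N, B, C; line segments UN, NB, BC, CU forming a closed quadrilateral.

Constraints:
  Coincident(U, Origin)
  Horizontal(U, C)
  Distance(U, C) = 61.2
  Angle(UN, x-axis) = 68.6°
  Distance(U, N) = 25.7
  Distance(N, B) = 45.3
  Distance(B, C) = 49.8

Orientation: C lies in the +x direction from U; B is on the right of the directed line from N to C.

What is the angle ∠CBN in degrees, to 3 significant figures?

73.6°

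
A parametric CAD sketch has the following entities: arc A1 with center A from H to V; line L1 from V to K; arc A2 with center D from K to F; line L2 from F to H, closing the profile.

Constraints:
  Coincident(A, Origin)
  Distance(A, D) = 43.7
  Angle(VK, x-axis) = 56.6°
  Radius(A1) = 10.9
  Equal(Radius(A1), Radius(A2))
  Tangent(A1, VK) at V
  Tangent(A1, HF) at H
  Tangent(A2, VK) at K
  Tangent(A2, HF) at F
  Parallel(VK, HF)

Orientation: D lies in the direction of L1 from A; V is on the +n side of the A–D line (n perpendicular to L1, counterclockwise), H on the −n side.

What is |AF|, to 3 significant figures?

45.0

The slot axis is L1's direction at 56.6°, so u = (cos 56.6°, sin 56.6°) = (0.550, 0.835) and n = (−sin 56.6°, cos 56.6°) = (-0.835, 0.550). A is at the origin and D lies 43.7 along u from A, so D = 43.7·u = (24.1, 36.5). Tangency of A1 to both parallel lines with radius 10.9 puts V and H at A ± 10.9·n: V = (-9.10, 6.00), H = (9.10, -6.00). Equal radii place K and F the same way about D: K = D + 10.9·n = (15.0, 42.5), F = D − 10.9·n = (33.2, 30.5). Then |AF| = |F − A| = 45.0.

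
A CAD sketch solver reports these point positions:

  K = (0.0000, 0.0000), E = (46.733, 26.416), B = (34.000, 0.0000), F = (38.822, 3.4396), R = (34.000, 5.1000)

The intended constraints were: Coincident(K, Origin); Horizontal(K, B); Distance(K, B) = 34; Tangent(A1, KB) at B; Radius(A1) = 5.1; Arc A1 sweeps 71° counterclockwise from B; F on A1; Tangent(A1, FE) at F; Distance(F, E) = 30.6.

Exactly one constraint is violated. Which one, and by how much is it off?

Distance(F, E) = 30.6 — off by 6.30.

K = (0.00, 0.00) ✓; K.y = 0.00, B.y = 0.00 ✓; |KB| = 34.00 ✓; ∠(RB, BK) = 90.00° ✓; |RB| = 5.100 ✓; bearing(R→F) − bearing(R→B) = 71.00° ✓; |RF| = 5.100 ✓; ∠(RF, FE) = 90.00° ✓; |FE| = 24.30 ✗.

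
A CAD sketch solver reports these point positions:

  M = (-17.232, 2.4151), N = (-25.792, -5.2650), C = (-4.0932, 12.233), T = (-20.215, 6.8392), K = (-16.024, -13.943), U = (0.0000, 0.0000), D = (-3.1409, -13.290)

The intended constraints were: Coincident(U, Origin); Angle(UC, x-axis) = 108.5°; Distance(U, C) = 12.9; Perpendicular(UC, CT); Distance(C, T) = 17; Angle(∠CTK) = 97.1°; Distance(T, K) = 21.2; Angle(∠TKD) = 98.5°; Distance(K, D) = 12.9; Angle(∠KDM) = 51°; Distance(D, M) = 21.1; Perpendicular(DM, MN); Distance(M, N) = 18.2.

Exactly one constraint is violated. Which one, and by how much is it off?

Distance(M, N) = 18.2 — off by 6.70.

U = (0.00, 0.00) ✓; UC at 108.5° ✓; |UC| = 12.90 ✓; ∠(UC, CT) = 90.00° ✓; |CT| = 17.00 ✓; ∠CTK = 97.10° ✓; |TK| = 21.20 ✓; ∠TKD = 98.50° ✓; |KD| = 12.90 ✓; ∠KDM = 51.00° ✓; |DM| = 21.10 ✓; ∠(DM, MN) = 90.00° ✓; |MN| = 11.50 ✗.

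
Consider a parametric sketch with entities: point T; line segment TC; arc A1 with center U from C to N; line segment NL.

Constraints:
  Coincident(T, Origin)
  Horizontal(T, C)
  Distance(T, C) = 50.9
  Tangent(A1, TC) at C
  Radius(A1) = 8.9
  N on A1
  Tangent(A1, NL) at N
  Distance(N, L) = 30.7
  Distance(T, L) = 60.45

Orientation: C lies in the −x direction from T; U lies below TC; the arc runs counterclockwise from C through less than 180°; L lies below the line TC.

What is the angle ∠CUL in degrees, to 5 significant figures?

169.43°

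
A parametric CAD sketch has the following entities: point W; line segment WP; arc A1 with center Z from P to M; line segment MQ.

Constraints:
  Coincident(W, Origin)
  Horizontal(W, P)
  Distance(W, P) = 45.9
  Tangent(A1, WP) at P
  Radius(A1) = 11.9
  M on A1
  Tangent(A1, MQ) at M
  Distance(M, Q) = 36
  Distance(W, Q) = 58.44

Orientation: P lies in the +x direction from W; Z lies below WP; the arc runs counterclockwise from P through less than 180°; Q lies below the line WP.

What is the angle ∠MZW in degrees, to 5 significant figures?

13.973°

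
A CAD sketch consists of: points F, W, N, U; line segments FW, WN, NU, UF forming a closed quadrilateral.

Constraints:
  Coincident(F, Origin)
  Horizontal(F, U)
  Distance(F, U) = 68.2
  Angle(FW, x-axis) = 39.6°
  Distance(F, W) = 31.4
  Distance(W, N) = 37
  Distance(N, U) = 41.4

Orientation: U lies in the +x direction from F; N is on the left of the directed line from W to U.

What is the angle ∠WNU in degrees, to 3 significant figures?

75.9°

Checks: |WN| = 37.00 ✓; |NU| = 41.40 ✓.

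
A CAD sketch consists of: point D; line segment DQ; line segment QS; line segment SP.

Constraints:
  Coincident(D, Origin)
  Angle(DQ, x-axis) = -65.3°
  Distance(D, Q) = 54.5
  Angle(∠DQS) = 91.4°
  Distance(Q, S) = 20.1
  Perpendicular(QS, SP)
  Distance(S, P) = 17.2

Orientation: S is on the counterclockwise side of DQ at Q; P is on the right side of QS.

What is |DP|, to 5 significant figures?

74.819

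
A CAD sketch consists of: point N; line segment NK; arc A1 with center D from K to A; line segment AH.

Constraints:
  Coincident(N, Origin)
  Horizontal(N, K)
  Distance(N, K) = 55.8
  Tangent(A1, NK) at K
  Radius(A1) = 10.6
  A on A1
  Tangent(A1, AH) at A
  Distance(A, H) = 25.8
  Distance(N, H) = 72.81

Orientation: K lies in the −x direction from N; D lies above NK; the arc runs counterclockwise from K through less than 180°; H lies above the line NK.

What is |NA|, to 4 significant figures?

50.10

N is at the origin; N and K share the same y with |NK| = 55.8 and K on the −x side, so K = (-55.80, 0.000). The tangent condition forces DK to be normal to NK, so D = K + (0, 10.6) = (-55.80, 10.60). Since DA ⟂ AH (tangency), |DH| = √(10.6² + 25.8²) = 27.89 regardless of where A sits on A1. So H lies on both circle(N, 72.81) and circle(D, 27.89); the above-NK intersection is H = (-62.27, 37.73). A is the foot of the tangent from H: A = (-47.20, 16.79).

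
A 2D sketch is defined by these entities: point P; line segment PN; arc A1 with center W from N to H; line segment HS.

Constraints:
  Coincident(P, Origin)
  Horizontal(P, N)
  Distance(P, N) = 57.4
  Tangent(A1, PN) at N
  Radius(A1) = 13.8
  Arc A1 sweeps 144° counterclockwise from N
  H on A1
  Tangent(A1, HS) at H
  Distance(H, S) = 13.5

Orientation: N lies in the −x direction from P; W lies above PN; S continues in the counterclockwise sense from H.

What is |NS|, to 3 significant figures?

33.0

On A1, N sits at bearing -90° from W; a 144° counterclockwise sweep puts H at bearing 54°, so H = W + 13.8·(cos 54°, sin 54°) = (-49.3, 25.0). Since A1 is tangent to HS there, WH ⟂ HS, so HS runs along (−sin 54°, cos 54°); with |HS| = 13.5, S = (-60.2, 32.9). Then |NS| = |S − N| = 33.0.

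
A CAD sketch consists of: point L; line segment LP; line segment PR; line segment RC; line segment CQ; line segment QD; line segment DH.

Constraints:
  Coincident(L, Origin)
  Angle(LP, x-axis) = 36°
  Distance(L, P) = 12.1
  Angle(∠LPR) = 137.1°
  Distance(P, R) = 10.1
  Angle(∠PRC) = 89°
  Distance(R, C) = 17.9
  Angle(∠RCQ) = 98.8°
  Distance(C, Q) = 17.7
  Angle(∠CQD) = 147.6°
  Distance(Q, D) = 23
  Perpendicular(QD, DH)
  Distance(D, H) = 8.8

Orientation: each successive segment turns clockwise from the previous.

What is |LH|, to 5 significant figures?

17.050

L is at the origin; LP runs at 36.0° with length 12.1, so P = (9.7891, 7.1122). ∠LPR = 137.1° gives PR at -6.9000° from the x-axis; with |PR| = 10.1, R = (19.816, 5.8988). ∠PRC = 89.0° gives RC at -97.900° from the x-axis; with |RC| = 17.9, C = (17.356, -11.831). ∠RCQ = 98.8° gives CQ at -179.10° from the x-axis; with |CQ| = 17.7, Q = (-0.34212, -12.109). ∠CQD = 147.6° gives QD at 148.50° from the x-axis; with |QD| = 23.0, D = (-19.953, -0.091852). QD ⟂ DH, so DH runs at 58.500°; with |DH| = 8.8, H = (-15.355, 7.4114). Then |LH| = |H − L| = 17.050.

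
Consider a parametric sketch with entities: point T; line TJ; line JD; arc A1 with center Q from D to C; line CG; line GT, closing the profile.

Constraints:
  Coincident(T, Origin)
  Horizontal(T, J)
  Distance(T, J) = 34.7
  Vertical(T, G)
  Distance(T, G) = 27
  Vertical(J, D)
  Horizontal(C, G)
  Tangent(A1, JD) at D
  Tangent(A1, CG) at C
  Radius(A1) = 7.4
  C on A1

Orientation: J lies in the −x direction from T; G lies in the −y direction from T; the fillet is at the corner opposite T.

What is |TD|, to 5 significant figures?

39.853

T is at the origin; T and J share the same y with |TJ| = 34.7 and J on the −x side, so J = (-34.700, 0.0000). T and G share the same x with |TG| = 27.0 and G on the −y side, so G = (0.0000, -27.000). The virtual corner opposite T is at (-34.700, -27.000). Tangency of A1 to JD means the radius QD is perpendicular to JD and A1 meets CG tangentially, so QC is at right angles to CG, with radius 7.4, so the center Q sits 7.4 in from both sides at Q = (-27.300, -19.600). That places the tangent points at D = (-34.700, -19.600) on JD and C = (-27.300, -27.000) on CG. Then |TD| = |D − T| = 39.853.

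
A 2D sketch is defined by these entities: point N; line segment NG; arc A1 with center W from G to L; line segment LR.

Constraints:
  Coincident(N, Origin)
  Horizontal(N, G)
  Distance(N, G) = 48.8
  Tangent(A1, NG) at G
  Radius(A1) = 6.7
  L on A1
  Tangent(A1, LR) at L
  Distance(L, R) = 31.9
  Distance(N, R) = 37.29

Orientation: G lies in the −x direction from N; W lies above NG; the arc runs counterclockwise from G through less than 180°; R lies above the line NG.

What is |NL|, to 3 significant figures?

43.5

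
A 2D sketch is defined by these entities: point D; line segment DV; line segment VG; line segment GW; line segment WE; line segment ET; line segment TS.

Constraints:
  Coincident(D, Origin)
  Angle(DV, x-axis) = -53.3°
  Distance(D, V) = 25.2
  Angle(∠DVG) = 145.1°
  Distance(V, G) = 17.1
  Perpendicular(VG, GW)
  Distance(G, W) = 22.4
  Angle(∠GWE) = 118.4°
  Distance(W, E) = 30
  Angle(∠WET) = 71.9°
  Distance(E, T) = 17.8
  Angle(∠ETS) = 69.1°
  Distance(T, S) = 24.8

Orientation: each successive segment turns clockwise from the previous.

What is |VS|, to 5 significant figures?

26.538

D is at the origin; DV runs at -53.3° with length 25.2, so V = (15.060, -20.205). ∠DVG = 145.1° gives VG at -88.200° from the x-axis; with |VG| = 17.1, G = (15.597, -37.296). VG is perpendicular to GW, so GW runs at -178.20°; with |GW| = 22.4, W = (-6.7917, -38.000). ∠GWE = 118.4° gives WE at 120.20° from the x-axis; with |WE| = 30.0, E = (-21.882, -12.072). ∠WET = 71.9° gives ET at 12.100° from the x-axis; with |ET| = 17.8, T = (-4.4777, -8.3405). ∠ETS = 69.1° gives TS at -98.800° from the x-axis; with |TS| = 24.8, S = (-8.2718, -32.849). Then |VS| = |S − V| = 26.538.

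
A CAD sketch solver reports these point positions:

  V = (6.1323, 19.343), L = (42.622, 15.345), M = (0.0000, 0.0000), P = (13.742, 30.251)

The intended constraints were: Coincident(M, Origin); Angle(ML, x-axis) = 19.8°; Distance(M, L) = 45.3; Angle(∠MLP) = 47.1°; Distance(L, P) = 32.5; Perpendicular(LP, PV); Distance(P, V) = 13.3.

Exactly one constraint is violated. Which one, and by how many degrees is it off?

Perpendicular(LP, PV) — off by 7.60°.

M = (0.00, 0.00) ✓; ML at 19.80° ✓; |ML| = 45.30 ✓; ∠MLP = 47.10° ✓; |LP| = 32.50 ✓; ∠(LP, PV) = 82.40° ✗; |PV| = 13.30 ✓.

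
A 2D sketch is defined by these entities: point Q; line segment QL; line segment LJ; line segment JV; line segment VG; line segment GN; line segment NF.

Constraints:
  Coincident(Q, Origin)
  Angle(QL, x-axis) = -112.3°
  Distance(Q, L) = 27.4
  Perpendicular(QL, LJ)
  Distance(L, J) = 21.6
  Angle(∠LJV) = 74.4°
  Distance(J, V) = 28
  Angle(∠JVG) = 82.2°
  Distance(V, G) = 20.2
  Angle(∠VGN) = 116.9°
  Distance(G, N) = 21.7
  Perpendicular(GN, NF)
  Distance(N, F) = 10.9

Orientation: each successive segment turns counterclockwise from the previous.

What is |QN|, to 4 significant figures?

30.67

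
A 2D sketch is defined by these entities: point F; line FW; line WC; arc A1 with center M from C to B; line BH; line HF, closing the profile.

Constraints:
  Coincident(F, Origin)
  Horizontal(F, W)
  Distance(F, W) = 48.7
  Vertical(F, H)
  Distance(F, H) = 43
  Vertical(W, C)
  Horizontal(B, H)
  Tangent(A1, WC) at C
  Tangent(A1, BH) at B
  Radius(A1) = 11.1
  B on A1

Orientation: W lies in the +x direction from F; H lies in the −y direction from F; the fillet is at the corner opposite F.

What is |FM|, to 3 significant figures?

49.3

F is at the origin; F and W share the same y with |FW| = 48.7 and W on the +x side, so W = (48.7, 0.00). F and H share the same x with |FH| = 43.0 and H on the −y side, so H = (0.00, -43.0). The virtual corner opposite F is at (48.7, -43.0). A1 meets WC tangentially, so MC is at right angles to WC and A1 meets BH tangentially, so MB is at right angles to BH, with radius 11.1, so the center M sits 11.1 in from both sides at M = (37.6, -31.9). Then |FM| = |M − F| = 49.3.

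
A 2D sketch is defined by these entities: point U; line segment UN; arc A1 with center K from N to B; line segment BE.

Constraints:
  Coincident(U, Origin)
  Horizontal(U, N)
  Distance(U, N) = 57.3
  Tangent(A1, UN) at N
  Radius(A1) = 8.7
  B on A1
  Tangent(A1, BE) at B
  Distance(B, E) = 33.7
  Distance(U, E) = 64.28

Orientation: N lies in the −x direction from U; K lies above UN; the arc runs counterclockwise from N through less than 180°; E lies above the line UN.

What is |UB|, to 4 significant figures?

49.36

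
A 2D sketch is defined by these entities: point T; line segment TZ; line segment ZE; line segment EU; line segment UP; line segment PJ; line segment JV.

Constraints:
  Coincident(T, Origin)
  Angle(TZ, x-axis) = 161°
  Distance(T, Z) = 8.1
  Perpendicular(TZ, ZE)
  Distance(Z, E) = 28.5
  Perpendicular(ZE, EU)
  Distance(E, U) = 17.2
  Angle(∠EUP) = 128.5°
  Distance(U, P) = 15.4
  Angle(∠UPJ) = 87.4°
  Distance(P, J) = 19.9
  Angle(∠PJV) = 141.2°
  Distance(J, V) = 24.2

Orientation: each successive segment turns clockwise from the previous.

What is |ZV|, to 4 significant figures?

14.78

T is at the origin; TZ runs at 161.0° with length 8.1, so Z = (-7.659, 2.637). TZ ⟂ ZE, so ZE runs at 71.00°; with |ZE| = 28.5, E = (1.620, 29.58). The perpendicularity gives EU at right angles to ZE, so EU runs at -19.00°; with |EU| = 17.2, U = (17.88, 23.98). ∠EUP = 128.5° gives UP at -70.50° from the x-axis; with |UP| = 15.4, P = (23.02, 9.468). ∠UPJ = 87.4° gives PJ at -163.1° from the x-axis; with |PJ| = 19.9, J = (3.983, 3.683). ∠PJV = 141.2° gives JV at 158.1° from the x-axis; with |JV| = 24.2, V = (-18.47, 12.71). Then |ZV| = |V − Z| = 14.78.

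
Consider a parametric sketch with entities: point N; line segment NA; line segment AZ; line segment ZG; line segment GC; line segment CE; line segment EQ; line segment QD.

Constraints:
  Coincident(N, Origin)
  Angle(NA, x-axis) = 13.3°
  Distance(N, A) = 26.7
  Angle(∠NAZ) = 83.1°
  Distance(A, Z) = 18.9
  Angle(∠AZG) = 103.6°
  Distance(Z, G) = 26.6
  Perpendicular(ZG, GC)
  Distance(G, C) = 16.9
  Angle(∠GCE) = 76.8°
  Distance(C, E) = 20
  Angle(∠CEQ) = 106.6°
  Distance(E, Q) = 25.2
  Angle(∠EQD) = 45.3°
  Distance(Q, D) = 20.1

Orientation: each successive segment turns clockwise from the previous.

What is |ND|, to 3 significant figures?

21.1

∠CEQ = 106.6° gives EQ at -66.6° from the x-axis; with |EQ| = 25.2, Q = (27.2, -26.6). ∠EQD = 45.3° gives QD at 159° from the x-axis; with |QD| = 20.1, D = (8.46, -19.3). Then |ND| = |D − N| = 21.1.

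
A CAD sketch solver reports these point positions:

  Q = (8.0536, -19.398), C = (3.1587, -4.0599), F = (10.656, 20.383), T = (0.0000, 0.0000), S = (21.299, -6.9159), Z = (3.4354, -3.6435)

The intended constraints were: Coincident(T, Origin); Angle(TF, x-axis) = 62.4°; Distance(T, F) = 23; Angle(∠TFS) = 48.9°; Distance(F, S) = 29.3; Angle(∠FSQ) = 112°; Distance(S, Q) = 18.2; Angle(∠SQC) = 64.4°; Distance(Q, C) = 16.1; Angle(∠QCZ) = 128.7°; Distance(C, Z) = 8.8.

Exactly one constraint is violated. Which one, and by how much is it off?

Distance(C, Z) = 8.8 — off by 8.30.

T = (0.00, 0.00) ✓; TF at 62.40° ✓; |TF| = 23.00 ✓; ∠TFS = 48.90° ✓; |FS| = 29.30 ✓; ∠FSQ = 112.0° ✓; |SQ| = 18.20 ✓; ∠SQC = 64.40° ✓; |QC| = 16.10 ✓; ∠QCZ = 128.7° ✓; |CZ| = 0.5000 ✗.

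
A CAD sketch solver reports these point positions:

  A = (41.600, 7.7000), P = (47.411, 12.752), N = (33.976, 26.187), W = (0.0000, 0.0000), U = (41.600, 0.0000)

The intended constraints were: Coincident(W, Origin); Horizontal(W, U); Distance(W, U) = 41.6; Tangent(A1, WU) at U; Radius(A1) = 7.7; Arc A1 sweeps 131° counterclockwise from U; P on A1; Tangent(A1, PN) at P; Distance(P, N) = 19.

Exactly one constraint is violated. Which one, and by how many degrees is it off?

Tangent(A1, PN) at P — off by 4.00°.

W = (0.00, 0.00) ✓; W.y = 0.00, U.y = 0.00 ✓; |WU| = 41.60 ✓; ∠(AU, UW) = 90.00° ✓; |AU| = 7.700 ✓; bearing(A→P) − bearing(A→U) = 131.0° ✓; |AP| = 7.700 ✓; ∠(AP, PN) = 86.00° ✗; |PN| = 19.00 ✓.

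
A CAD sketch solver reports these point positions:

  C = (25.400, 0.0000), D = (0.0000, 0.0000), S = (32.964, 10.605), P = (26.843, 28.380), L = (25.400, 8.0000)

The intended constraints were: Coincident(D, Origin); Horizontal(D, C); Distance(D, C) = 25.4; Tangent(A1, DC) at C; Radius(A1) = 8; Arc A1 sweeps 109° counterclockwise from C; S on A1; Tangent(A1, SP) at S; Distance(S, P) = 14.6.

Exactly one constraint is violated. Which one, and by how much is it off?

Distance(S, P) = 14.6 — off by 4.20.

D = (0.00, 0.00) ✓; D.y = 0.00, C.y = 0.00 ✓; |DC| = 25.40 ✓; ∠(LC, CD) = 90.00° ✓; |LC| = 8.000 ✓; bearing(L→S) − bearing(L→C) = 109.0° ✓; |LS| = 8.000 ✓; ∠(LS, SP) = 90.00° ✓; |SP| = 18.80 ✗.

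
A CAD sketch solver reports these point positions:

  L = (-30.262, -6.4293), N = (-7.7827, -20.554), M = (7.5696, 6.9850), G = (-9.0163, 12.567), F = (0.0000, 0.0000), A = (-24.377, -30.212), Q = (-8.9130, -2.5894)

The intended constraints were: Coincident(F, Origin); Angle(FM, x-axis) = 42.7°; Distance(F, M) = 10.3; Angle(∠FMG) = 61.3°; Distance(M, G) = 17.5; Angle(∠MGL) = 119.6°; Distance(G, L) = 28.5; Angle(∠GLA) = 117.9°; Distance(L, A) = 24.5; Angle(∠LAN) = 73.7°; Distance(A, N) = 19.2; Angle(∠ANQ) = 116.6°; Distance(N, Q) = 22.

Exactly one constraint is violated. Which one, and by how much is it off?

Distance(N, Q) = 22 — off by 4.00.

F = (0.00, 0.00) ✓; FM at 42.70° ✓; |FM| = 10.30 ✓; ∠FMG = 61.30° ✓; |MG| = 17.50 ✓; ∠MGL = 119.6° ✓; |GL| = 28.50 ✓; ∠GLA = 117.9° ✓; |LA| = 24.50 ✓; ∠LAN = 73.70° ✓; |AN| = 19.20 ✓; ∠ANQ = 116.6° ✓; |NQ| = 18.00 ✗.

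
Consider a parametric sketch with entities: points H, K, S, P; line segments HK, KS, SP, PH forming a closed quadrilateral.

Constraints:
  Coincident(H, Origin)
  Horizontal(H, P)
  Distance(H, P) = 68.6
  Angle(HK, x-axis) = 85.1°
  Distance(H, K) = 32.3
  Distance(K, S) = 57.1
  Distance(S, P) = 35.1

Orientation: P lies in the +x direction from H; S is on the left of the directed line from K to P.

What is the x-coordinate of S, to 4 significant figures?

59.83

Checks: |KS| = 57.10 ✓; |SP| = 35.10 ✓.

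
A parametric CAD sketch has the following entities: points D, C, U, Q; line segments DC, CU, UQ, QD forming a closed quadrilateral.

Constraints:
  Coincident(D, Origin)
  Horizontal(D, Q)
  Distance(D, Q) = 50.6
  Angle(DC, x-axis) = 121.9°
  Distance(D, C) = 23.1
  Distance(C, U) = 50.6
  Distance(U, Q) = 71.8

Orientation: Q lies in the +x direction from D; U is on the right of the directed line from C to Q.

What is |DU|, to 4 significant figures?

34.05

D is at the origin; D and Q share the same y with |DQ| = 50.6 and Q in +x, so Q = (50.6, 0). DC runs at 121.9° with |DC| = 23.1, so C = (-12.21, 19.61). U is determined by |CU| = 50.6 and |UQ| = 71.8 together: it lies at the intersection of circle(C, 50.6) and circle(Q, 71.8). With |CQ| = 65.80, the foot of the radical line on CQ is 13.18 from C and the perpendicular offset is √(50.6² − 13.18²) = 48.85. Taking the right-of-CQ solution: U = (-14.19, -30.95).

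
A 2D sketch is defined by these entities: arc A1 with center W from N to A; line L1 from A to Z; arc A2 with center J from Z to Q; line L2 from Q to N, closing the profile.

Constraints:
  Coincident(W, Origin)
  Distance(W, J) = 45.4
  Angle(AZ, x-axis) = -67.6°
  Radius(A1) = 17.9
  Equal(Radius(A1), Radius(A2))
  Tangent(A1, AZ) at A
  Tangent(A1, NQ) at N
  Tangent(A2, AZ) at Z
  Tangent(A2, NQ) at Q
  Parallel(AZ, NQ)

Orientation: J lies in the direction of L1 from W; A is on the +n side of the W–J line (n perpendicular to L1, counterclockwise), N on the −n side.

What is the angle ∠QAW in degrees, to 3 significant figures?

51.7°

Tangency of A1 to both parallel lines with radius 17.9 puts A and N at W ± 17.9·n: A = (16.5, 6.82), N = (-16.5, -6.82). Equal radii place Z and Q the same way about J: Z = J + 17.9·n = (33.8, -35.2), Q = J − 17.9·n = (0.751, -48.8). Then cos ∠QAW = AQ·AW / (|AQ||AW|), giving 51.7°.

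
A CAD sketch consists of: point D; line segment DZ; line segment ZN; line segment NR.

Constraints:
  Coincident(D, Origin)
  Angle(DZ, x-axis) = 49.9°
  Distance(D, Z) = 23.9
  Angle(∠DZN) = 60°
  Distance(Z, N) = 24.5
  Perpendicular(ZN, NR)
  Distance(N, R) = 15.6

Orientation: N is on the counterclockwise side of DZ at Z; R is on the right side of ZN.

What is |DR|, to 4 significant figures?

38.41

D is at the origin; DZ runs at 49.9° with length 23.9, so Z = 23.9·(cos 49.9°, sin 49.9°) = (15.39, 18.28). ∠DZN = 60.0°, so ZN runs at 49.9° + (180° − 60.0°) = 169.9° from the x-axis; with |ZN| = 24.5, N = Z + 24.5·(cos 169.9°, sin 169.9°) = (-8.726, 22.58). ZN ⟂ NR; with |NR| = 15.6 on the right of ZN, R = N + 15.6·(0.1754, 0.9845) = (-5.990, 37.94). Then |DR| = |R − D| = 38.41.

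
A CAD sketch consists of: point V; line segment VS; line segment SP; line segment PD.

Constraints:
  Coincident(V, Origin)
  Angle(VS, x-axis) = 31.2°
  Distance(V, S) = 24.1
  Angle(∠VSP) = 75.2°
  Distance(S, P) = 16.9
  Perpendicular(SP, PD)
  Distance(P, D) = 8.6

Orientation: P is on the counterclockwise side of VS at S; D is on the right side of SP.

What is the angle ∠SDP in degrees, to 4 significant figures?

63.03°

V is at the origin; VS runs at 31.2° with length 24.1, so S = 24.1·(cos 31.2°, sin 31.2°) = (20.61, 12.48). ∠VSP = 75.2°, so SP runs at 31.2° + (180° − 75.2°) = 136.0° from the x-axis; with |SP| = 16.9, P = S + 16.9·(cos 136.0°, sin 136.0°) = (8.457, 24.22). SP is perpendicular to PD; with |PD| = 8.6 on the right of SP, D = P + 8.6·(0.6947, 0.7193) = (14.43, 30.41). Then cos ∠SDP = DS·DP / (|DS||DP|), giving 63.03°.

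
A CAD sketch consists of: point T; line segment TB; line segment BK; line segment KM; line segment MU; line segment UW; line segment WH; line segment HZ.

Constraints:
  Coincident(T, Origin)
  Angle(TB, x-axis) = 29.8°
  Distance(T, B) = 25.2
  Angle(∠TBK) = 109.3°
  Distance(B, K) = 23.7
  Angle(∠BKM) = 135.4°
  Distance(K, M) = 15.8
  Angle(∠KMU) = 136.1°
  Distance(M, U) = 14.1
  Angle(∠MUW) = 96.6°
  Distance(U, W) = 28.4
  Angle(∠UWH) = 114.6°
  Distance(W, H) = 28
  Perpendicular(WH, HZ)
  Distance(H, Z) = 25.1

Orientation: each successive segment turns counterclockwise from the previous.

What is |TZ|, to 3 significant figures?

38.3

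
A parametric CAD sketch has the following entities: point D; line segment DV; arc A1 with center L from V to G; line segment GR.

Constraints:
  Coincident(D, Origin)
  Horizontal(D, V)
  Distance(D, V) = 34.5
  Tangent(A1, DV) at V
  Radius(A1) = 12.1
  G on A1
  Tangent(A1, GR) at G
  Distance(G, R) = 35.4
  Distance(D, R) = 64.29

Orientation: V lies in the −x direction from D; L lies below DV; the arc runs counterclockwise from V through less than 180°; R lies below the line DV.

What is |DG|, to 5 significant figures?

48.467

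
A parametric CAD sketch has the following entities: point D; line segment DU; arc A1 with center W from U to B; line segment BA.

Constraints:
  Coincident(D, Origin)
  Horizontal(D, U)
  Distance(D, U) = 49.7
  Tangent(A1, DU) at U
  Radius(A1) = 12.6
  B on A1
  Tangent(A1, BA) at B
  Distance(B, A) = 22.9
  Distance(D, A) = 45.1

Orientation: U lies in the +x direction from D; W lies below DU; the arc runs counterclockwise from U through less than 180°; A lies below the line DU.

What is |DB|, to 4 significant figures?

38.67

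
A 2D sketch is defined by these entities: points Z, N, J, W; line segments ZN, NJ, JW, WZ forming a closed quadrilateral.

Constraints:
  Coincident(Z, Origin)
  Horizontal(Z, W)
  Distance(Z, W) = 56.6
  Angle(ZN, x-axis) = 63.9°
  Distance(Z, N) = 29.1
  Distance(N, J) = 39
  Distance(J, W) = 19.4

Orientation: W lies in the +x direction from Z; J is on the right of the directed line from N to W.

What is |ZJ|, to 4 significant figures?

37.82

Z is at the origin; ZW is horizontal with |ZW| = 56.6 and W in +x, so W = (56.6, 0). ZN runs at 63.9° with |ZN| = 29.1, so N = (12.80, 26.13). J is determined by |NJ| = 39.0 and |JW| = 19.4 together: it lies at the intersection of circle(N, 39.0) and circle(W, 19.4). With |NW| = 51.00, the foot of the radical line on NW is 36.72 from N and the perpendicular offset is √(39.0² − 36.72²) = 13.13. Taking the right-of-NW solution: J = (37.61, -3.961).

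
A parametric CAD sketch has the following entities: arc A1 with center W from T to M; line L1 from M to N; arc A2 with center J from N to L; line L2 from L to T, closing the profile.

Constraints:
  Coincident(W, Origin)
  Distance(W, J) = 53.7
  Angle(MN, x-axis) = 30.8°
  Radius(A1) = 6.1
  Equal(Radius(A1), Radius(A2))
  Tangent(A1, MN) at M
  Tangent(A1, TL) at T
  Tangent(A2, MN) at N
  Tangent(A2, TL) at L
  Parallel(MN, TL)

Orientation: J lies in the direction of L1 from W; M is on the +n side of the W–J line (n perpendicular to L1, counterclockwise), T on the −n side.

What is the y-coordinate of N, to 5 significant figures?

32.736

The slot axis is L1's direction at 30.8°, so u = (cos 30.8°, sin 30.8°) = (0.85896, 0.51204) and n = (−sin 30.8°, cos 30.8°) = (-0.51204, 0.85896). W is at the origin and J lies 53.7 along u from W, so J = 53.7·u = (46.126, 27.497). Tangency of A1 to both parallel lines with radius 6.1 puts M and T at W ± 6.1·n: M = (-3.1235, 5.2397), T = (3.1235, -5.2397). Equal radii place N and L the same way about J: N = J + 6.1·n = (43.003, 32.736), L = J − 6.1·n = (49.250, 22.257). So N.y = 32.736.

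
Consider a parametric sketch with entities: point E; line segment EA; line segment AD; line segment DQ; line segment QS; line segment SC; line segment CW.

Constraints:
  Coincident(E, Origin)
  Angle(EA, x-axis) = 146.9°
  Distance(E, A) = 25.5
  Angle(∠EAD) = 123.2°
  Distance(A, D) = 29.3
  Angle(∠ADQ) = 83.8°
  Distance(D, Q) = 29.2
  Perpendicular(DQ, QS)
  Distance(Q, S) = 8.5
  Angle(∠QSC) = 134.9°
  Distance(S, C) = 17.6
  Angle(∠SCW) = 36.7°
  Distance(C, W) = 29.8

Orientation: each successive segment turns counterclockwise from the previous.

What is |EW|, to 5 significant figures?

49.496

E is at the origin; EA runs at 146.9° with length 25.5, so A = (-21.362, 13.926). ∠EAD = 123.2° gives AD at -156.30° from the x-axis; with |AD| = 29.3, D = (-48.191, 2.1485). ∠ADQ = 83.8° gives DQ at -60.100° from the x-axis; with |DQ| = 29.2, Q = (-33.635, -23.165). DQ ⟂ QS, so QS runs at 29.900°; with |QS| = 8.5, S = (-26.266, -18.928). ∠QSC = 134.9° gives SC at 75.000° from the x-axis; with |SC| = 17.6, C = (-21.711, -1.9274). ∠SCW = 36.7° gives CW at -141.70° from the x-axis; with |CW| = 29.8, W = (-45.097, -20.397). Then |EW| = |W − E| = 49.496.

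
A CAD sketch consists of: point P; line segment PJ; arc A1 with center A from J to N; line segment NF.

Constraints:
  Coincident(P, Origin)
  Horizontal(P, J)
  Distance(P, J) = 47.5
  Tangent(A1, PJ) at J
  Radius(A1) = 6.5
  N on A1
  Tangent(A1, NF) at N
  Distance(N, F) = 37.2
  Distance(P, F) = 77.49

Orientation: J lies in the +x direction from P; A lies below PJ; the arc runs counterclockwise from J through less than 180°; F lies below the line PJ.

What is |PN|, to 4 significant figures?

43.95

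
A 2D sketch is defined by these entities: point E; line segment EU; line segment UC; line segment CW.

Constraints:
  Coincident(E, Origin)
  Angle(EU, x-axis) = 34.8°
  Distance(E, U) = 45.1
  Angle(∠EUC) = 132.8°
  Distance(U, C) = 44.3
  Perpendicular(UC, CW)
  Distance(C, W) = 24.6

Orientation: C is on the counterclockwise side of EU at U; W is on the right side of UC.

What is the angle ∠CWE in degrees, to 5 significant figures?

52.411°

E is at the origin; EU runs at 34.8° with length 45.1, so U = 45.1·(cos 34.8°, sin 34.8°) = (37.034, 25.739). ∠EUC = 132.8°, so UC runs at 34.8° + (180° − 132.8°) = 82.000° from the x-axis; with |UC| = 44.3, C = U + 44.3·(cos 82.000°, sin 82.000°) = (43.199, 69.608). UC is perpendicular to CW; with |CW| = 24.6 on the right of UC, W = C + 24.6·(0.99027, -0.13917) = (67.560, 66.184). Then cos ∠CWE = WC·WE / (|WC||WE|), giving 52.411°.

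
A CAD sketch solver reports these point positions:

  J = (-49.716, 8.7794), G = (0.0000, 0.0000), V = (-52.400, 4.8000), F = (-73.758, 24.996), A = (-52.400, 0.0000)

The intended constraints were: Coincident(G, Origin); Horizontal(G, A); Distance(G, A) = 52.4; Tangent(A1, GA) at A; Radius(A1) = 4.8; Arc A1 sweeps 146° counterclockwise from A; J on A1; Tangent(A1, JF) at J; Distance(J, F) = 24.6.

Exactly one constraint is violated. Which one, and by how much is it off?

Distance(J, F) = 24.6 — off by 4.40.

G = (0.00, 0.00) ✓; G.y = 0.00, A.y = 0.00 ✓; |GA| = 52.40 ✓; ∠(VA, AG) = 90.00° ✓; |VA| = 4.800 ✓; bearing(V→J) − bearing(V→A) = 146.0° ✓; |VJ| = 4.800 ✓; ∠(VJ, JF) = 90.00° ✓; |JF| = 29.00 ✗.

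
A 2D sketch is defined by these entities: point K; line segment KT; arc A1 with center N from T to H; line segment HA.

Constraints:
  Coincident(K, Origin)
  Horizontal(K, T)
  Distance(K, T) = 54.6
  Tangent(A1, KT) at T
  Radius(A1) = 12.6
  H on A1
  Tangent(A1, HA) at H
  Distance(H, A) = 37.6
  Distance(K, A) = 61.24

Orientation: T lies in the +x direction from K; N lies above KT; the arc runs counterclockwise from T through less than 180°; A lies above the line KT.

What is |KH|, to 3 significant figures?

67.1

Checks: K.y = 0.00, T.y = 0.00 ✓; ∠(NT, TK) = 90.00° ✓; |NT| = 12.60 ✓; |NH| = 12.60 ✓; ∠(NH, HA) = 90.00° ✓; |HA| = 37.60 ✓; |KA| = 61.24 ✓.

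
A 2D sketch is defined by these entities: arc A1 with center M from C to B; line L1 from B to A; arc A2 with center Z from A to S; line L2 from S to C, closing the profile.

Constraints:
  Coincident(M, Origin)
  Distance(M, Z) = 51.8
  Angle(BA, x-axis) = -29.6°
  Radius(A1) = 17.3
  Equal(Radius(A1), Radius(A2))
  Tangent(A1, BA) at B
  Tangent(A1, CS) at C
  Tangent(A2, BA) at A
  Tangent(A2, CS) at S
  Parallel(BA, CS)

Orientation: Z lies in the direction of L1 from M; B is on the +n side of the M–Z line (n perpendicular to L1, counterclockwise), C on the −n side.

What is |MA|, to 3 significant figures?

54.6

Tangency of A1 to both parallel lines with radius 17.3 puts B and C at M ± 17.3·n: B = (8.55, 15.0), C = (-8.55, -15.0). Equal radii place A and S the same way about Z: A = Z + 17.3·n = (53.6, -10.5), S = Z − 17.3·n = (36.5, -40.6). Then |MA| = |A − M| = 54.6.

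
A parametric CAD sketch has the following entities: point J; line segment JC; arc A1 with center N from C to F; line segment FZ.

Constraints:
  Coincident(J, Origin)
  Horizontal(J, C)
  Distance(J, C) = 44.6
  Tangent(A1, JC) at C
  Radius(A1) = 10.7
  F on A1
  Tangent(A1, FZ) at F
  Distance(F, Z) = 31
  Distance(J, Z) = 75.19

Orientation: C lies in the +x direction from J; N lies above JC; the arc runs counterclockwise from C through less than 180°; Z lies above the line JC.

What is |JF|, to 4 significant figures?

54.86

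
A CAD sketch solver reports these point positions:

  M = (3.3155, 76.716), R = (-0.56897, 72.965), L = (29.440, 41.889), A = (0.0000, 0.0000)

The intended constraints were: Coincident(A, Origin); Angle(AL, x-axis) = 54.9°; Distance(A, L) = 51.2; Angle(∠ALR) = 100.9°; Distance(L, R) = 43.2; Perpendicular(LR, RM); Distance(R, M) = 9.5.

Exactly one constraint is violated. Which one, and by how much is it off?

Distance(R, M) = 9.5 — off by 4.10.

A = (0.00, 0.00) ✓; AL at 54.90° ✓; |AL| = 51.20 ✓; ∠ALR = 100.9° ✓; |LR| = 43.20 ✓; ∠(LR, RM) = 90.00° ✓; |RM| = 5.400 ✗.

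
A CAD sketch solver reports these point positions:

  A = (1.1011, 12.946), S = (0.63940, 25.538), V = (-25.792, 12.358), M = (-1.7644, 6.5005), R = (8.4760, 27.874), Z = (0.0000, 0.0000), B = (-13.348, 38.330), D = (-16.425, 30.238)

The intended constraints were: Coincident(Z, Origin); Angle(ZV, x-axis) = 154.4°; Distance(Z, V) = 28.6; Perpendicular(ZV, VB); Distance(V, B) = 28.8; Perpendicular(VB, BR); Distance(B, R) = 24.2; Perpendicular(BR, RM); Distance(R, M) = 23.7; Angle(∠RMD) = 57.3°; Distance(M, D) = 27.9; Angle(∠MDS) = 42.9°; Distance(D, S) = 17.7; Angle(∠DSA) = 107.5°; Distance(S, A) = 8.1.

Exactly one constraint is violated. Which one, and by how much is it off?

Distance(S, A) = 8.1 — off by 4.50.

Z = (0.00, 0.00) ✓; ZV at 154.4° ✓; |ZV| = 28.60 ✓; ∠(ZV, VB) = 90.00° ✓; |VB| = 28.80 ✓; ∠(VB, BR) = 90.00° ✓; |BR| = 24.20 ✓; ∠(BR, RM) = 90.00° ✓; |RM| = 23.70 ✓; ∠RMD = 57.30° ✓; |MD| = 27.90 ✓; ∠MDS = 42.90° ✓; |DS| = 17.70 ✓; ∠DSA = 107.5° ✓; |SA| = 12.60 ✗.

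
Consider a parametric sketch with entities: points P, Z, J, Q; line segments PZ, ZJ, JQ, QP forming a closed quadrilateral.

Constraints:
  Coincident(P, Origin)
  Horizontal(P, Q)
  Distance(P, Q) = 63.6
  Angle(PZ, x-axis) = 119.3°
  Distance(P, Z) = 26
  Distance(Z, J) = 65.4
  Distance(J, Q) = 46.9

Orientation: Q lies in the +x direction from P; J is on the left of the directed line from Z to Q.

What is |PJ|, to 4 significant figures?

66.15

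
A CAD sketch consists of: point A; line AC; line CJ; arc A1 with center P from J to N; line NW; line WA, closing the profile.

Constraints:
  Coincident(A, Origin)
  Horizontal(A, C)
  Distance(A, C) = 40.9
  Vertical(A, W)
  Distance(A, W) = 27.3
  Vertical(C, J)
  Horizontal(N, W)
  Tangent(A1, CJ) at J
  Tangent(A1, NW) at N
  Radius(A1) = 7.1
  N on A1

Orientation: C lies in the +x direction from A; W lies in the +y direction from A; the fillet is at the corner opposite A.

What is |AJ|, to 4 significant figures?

45.62

A is at the origin; AC is horizontal with |AC| = 40.9 and C on the +x side, so C = (40.90, 0.000). A and W share the same x with |AW| = 27.3 and W on the +y side, so W = (0.000, 27.30). The virtual corner opposite A is at (40.90, 27.30). Tangency of A1 to CJ means the radius PJ is perpendicular to CJ and the tangent condition forces PN to be normal to NW, with radius 7.1, so the center P sits 7.1 in from both sides at P = (33.80, 20.20). That places the tangent points at J = (40.90, 20.20) on CJ and N = (33.80, 27.30) on NW. Then |AJ| = |J − A| = 45.62.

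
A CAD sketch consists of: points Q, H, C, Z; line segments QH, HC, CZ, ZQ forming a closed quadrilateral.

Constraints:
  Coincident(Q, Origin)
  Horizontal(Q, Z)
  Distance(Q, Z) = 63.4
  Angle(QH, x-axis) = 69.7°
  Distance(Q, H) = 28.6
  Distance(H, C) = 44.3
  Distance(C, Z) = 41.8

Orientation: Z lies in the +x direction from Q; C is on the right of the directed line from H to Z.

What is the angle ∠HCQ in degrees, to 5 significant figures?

39.269°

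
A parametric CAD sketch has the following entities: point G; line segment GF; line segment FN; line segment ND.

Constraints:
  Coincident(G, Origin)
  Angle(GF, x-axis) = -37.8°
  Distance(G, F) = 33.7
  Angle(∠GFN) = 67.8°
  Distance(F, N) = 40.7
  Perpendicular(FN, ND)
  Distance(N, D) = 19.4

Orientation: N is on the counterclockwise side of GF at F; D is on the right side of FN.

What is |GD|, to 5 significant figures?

57.816

∠GFN = 67.8°, so FN runs at -37.8° + (180° − 67.8°) = 74.400° from the x-axis; with |FN| = 40.7, N = F + 40.7·(cos 74.400°, sin 74.400°) = (37.573, 18.546). The perpendicularity gives ND at right angles to FN; with |ND| = 19.4 on the right of FN, D = N + 19.4·(0.96316, -0.26892) = (56.259, 13.329). Then |GD| = |D − G| = 57.816.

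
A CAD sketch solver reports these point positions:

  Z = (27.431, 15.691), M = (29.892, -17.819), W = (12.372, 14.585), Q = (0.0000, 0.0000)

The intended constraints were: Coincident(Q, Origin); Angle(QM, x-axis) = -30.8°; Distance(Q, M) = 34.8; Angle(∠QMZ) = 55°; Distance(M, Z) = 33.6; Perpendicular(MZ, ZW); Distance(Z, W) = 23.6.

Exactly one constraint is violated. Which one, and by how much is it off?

Distance(Z, W) = 23.6 — off by 8.50.

Q = (0.00, 0.00) ✓; QM at -30.80° ✓; |QM| = 34.80 ✓; ∠QMZ = 55.00° ✓; |MZ| = 33.60 ✓; ∠(MZ, ZW) = 90.00° ✓; |ZW| = 15.10 ✗.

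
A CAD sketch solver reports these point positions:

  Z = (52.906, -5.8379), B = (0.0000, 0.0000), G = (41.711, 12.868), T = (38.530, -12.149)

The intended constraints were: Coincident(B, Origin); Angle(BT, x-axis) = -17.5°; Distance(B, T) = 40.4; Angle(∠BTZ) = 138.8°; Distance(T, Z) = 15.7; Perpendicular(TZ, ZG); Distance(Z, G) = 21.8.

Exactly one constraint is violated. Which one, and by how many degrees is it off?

Perpendicular(TZ, ZG) — off by 7.20°.

B = (0.00, 0.00) ✓; BT at -17.50° ✓; |BT| = 40.40 ✓; ∠BTZ = 138.8° ✓; |TZ| = 15.70 ✓; ∠(TZ, ZG) = 97.20° ✗; |ZG| = 21.80 ✓.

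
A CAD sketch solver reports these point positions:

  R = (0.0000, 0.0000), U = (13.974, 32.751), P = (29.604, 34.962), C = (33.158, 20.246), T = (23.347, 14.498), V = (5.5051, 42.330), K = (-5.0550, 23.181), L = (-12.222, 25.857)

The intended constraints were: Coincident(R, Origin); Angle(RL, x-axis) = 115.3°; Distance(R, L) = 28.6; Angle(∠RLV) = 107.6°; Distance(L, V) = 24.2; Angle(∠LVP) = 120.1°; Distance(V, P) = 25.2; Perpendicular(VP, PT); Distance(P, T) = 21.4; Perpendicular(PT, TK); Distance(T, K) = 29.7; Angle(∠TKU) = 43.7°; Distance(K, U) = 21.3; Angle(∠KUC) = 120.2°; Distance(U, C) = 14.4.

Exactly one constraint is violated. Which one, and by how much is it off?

Distance(U, C) = 14.4 — off by 8.50.

R = (0.00, 0.00) ✓; RL at 115.3° ✓; |RL| = 28.60 ✓; ∠RLV = 107.6° ✓; |LV| = 24.20 ✓; ∠LVP = 120.1° ✓; |VP| = 25.20 ✓; ∠(VP, PT) = 90.00° ✓; |PT| = 21.40 ✓; ∠(PT, TK) = 90.00° ✓; |TK| = 29.70 ✓; ∠TKU = 43.70° ✓; |KU| = 21.30 ✓; ∠KUC = 120.2° ✓; |UC| = 22.90 ✗.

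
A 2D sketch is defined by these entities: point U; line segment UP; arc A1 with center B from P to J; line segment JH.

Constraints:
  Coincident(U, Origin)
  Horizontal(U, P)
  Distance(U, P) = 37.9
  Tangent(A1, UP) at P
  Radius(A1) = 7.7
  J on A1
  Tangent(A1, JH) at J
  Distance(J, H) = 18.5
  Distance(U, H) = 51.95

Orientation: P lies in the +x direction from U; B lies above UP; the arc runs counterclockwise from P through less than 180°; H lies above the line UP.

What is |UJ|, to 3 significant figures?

46.3

U is at the origin; U and P share the same y with |UP| = 37.9 and P on the +x side, so P = (37.9, 0.00). The tangent condition forces BP to be normal to UP, so B = P + (0, 7.7) = (37.9, 7.70). Since BJ ⟂ JH (tangency), |BH| = √(7.7² + 18.5²) = 20.0 regardless of where J sits on A1. So H lies on both circle(U, 51.95) and circle(B, 20.0); the above-UP intersection is H = (44.6, 26.6). J is the foot of the tangent from H: J = (45.6, 8.10).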